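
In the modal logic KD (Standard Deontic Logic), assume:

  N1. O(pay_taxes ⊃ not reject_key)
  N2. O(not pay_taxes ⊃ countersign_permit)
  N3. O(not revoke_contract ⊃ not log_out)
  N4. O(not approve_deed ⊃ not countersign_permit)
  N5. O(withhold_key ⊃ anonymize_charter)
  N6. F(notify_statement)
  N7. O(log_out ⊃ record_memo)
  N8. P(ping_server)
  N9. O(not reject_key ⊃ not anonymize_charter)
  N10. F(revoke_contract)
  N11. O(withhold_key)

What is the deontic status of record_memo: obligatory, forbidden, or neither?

Neither

Premise 7 is O(log_out ⊃ record_memo), but O(log_out) is not derivable from the premises, so it does not yield O(record_memo).
No premise or chain of K-axiom applications forces O(record_memo), and none forces O(not record_memo). So record_memo is neither obligatory nor forbidden under these norms.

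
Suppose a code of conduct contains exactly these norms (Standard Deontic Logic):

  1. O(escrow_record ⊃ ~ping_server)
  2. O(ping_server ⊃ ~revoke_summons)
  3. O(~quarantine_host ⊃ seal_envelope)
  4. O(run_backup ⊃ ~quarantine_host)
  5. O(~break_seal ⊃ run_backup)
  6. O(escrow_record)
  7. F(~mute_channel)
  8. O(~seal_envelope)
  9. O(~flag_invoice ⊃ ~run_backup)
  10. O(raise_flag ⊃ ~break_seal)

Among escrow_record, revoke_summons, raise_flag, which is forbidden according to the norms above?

raise_flag

From premise 8 we have O(~seal_envelope).
The contrapositive of premise 3 (O(~quarantine_host ⊃ seal_envelope)) is O(~seal_envelope ⊃ quarantine_host), and O(~seal_envelope) is already established, so O(quarantine_host).
The contrapositive of premise 4 (O(run_backup ⊃ ~quarantine_host)) is O(quarantine_host ⊃ ~run_backup), and O(quarantine_host) is already established, so O(~run_backup).
The contrapositive of premise 5 (O(~break_seal ⊃ run_backup)) is O(~run_backup ⊃ break_seal), and O(~run_backup) is already established, so O(break_seal).
The contrapositive of premise 10 (O(raise_flag ⊃ ~break_seal)) is O(break_seal ⊃ ~raise_flag), and O(break_seal) is already established, so O(~raise_flag).
So O(~raise_flag) holds, i.e. raise_flag is forbidden. None of the other listed options is forbidden under the premises.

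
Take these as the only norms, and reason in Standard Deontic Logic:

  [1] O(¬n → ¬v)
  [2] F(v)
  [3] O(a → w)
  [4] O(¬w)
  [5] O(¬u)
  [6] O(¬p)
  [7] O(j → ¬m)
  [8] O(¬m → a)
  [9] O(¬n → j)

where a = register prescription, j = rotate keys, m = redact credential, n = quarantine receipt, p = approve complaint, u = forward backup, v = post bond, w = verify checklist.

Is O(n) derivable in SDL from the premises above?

From premise 4 we have O(¬w).
Premise 3 is O(a → w); contrapositively O(¬w → ¬a). Since O(¬w) holds, K gives O(¬a).
The contrapositive of premise 8 (O(¬m → a)) is O(¬a → m), and O(¬a) is already established, so O(m).
Premise 7, O(j → ¬m), contraposes to O(m → ¬j); with O(m) we get O(¬j).
The contrapositive of premise 9 (O(¬n → j)) is O(¬j → n), and O(¬j) is already established, so O(n).
Premises 1, 2, 5, 6 do not contribute to this derivation.
So O(n) follows.

Yes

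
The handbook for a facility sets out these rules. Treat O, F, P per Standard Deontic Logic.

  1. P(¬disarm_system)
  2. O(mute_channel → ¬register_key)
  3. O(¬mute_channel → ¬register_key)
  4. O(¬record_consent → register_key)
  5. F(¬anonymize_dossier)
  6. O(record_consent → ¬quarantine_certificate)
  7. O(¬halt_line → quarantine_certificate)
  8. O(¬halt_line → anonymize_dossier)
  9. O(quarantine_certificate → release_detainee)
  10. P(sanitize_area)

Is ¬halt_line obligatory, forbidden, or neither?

Premises 2 and 3 cover both cases: O(mute_channel → ¬register_key) and O(¬mute_channel → ¬register_key). Since mute_channel ∨ ¬mute_channel is a tautology, O(¬register_key) follows.
Premise 4 is O(¬record_consent → register_key); contrapositively O(¬register_key → record_consent). Since O(¬register_key) holds, K gives O(record_consent).
With premise 6, O(record_consent → ¬quarantine_certificate), the K-axiom yields O(¬quarantine_certificate).
Premise 7 is O(¬halt_line → quarantine_certificate); contrapositively O(¬quarantine_certificate → halt_line). Since O(¬quarantine_certificate) holds, K gives O(halt_line).
Premises 1, 5, 8, 9, 10 do not contribute to this derivation.
Thus O(halt_line), which is F(¬halt_line): ¬halt_line is forbidden.

Forbidden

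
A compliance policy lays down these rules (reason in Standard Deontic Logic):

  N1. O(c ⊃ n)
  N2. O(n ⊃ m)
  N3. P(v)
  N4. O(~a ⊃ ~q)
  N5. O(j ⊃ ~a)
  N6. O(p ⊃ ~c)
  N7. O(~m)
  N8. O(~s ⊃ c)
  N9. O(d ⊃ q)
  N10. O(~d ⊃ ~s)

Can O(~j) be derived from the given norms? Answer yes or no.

From premise 7 we have O(~m).
The contrapositive of premise 2 (O(n ⊃ m)) is O(~m ⊃ ~n), and O(~m) is already established, so O(~n).
Premise 1 is O(c ⊃ n); contrapositively O(~n ⊃ ~c). Since O(~n) holds, K gives O(~c).
Premise 8, O(~s ⊃ c), contraposes to O(~c ⊃ s); with O(~c) we get O(s).
Premise 10 is O(~d ⊃ ~s); contrapositively O(s ⊃ d). Since O(s) holds, K gives O(d).
With premise 9, O(d ⊃ q), the K-axiom yields O(q).
Premise 4, O(~a ⊃ ~q), contraposes to O(q ⊃ a); with O(q) we get O(a).
Premise 5, O(j ⊃ ~a), contraposes to O(a ⊃ ~j); with O(a) we get O(~j).
Premises 3, 6 do not contribute to this derivation.
So O(~j) follows.

Yes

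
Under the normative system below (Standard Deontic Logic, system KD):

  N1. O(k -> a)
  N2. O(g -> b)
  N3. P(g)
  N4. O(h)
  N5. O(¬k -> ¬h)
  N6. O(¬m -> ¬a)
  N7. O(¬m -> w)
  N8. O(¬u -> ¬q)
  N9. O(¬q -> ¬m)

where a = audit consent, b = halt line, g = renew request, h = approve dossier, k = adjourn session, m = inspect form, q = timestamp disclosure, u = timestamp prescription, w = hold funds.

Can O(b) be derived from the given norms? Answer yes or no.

Premise 2 is O(g -> b), but O(g) is not derivable from the premises (the permission P(g) asserts only ¬O(¬g), not O(g)), so it does not yield O(b).
No other premise forces O(b). An ideal world satisfying every premise can still have b false, so O(b) is not derivable.

No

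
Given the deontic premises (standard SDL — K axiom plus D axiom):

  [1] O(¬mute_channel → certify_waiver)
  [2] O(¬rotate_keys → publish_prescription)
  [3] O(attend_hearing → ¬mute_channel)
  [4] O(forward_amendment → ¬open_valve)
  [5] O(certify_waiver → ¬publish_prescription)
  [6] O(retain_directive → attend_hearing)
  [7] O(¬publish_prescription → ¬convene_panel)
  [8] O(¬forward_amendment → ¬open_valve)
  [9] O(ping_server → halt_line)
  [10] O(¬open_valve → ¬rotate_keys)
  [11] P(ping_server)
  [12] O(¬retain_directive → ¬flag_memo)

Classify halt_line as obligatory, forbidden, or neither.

Neither

Premise 9 is O(ping_server → halt_line), but O(ping_server) is not derivable from the premises (the permission P(ping_server) asserts only ¬O(¬ping_server), not O(ping_server)), so it does not yield O(halt_line).
No premise or chain of K-axiom applications forces O(halt_line), and none forces O(¬halt_line). So halt_line is neither obligatory nor forbidden under these norms.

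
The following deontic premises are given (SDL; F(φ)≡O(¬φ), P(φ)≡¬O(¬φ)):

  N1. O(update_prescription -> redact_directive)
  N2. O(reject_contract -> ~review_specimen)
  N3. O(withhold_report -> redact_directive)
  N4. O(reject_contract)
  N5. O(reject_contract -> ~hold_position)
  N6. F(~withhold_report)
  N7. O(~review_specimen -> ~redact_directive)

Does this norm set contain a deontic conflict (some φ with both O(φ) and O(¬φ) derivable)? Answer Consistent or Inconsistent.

Inconsistent

Premise 6 is F(~withhold_report), i.e. O(withhold_report).
From O(withhold_report) and premise 3, O(withhold_report -> redact_directive), we obtain O(redact_directive).
Premise 7 is O(~review_specimen -> ~redact_directive); contrapositively O(redact_directive -> review_specimen). Since O(redact_directive) holds, K gives O(review_specimen).
Premise 2, O(reject_contract -> ~review_specimen), contraposes to O(review_specimen -> ~reject_contract); with O(review_specimen) we get O(~reject_contract).
However, premise 4 gives O(reject_contract).
We now have both O(~reject_contract) and O(reject_contract) — reject_contract is simultaneously obligatory and forbidden, violating the D-axiom.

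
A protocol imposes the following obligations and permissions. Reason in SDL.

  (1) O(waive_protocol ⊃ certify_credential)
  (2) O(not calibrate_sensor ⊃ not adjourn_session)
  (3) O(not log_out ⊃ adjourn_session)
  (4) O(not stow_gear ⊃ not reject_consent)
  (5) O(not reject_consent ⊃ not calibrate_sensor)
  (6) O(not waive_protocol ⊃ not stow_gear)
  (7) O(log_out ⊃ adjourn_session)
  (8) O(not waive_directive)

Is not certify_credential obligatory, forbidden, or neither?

Forbidden

Premises 7 and 3 cover both cases: O(log_out ⊃ adjourn_session) and O(not log_out ⊃ adjourn_session). Since log_out ∨ not log_out is a tautology, O(adjourn_session) follows.
Premise 2, O(not calibrate_sensor ⊃ not adjourn_session), contraposes to O(adjourn_session ⊃ calibrate_sensor); with O(adjourn_session) we get O(calibrate_sensor).
Premise 5, O(not reject_consent ⊃ not calibrate_sensor), contraposes to O(calibrate_sensor ⊃ reject_consent); with O(calibrate_sensor) we get O(reject_consent).
Premise 4, O(not stow_gear ⊃ not reject_consent), contraposes to O(reject_consent ⊃ stow_gear); with O(reject_consent) we get O(stow_gear).
The contrapositive of premise 6 (O(not waive_protocol ⊃ not stow_gear)) is O(stow_gear ⊃ waive_protocol), and O(stow_gear) is already established, so O(waive_protocol).
Premise 1 is O(waive_protocol ⊃ certify_credential); since O(waive_protocol), deontic closure gives O(certify_credential).
Premise 8 does not contribute to this derivation.
Thus O(certify_credential), which is F(not certify_credential): not certify_credential is forbidden.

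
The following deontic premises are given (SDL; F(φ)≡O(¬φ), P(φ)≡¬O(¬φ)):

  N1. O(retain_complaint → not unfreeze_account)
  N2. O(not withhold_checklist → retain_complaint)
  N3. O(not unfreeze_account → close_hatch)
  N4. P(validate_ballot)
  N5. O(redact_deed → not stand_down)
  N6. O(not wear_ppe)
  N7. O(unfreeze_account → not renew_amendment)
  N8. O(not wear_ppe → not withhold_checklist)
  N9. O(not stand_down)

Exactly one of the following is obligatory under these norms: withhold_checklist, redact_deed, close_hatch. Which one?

From premise 6 we have O(not wear_ppe).
With premise 8, O(not wear_ppe → not withhold_checklist), the K-axiom yields O(not withhold_checklist).
Premise 2 is O(not withhold_checklist → retain_complaint); since O(not withhold_checklist), deontic closure gives O(retain_complaint).
With premise 1, O(retain_complaint → not unfreeze_account), the K-axiom yields O(not unfreeze_account).
Applying K to premise 3 (O(not unfreeze_account → close_hatch)) and O(not unfreeze_account) yields O(close_hatch).
So O(close_hatch) holds — close_hatch is obligatory. None of the other listed options is made obligatory by any chain of premises.

close_hatch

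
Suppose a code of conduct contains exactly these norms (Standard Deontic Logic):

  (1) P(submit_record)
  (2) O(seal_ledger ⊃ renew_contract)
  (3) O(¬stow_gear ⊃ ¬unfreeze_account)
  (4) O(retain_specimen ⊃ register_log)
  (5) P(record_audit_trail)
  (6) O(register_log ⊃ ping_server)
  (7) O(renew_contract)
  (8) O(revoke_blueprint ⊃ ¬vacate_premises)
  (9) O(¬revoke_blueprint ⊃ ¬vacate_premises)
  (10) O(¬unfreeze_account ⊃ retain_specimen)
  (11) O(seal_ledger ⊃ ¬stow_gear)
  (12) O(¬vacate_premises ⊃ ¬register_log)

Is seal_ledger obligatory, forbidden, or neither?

Premises 8 and 9 are O(revoke_blueprint ⊃ ¬vacate_premises) and O(¬revoke_blueprint ⊃ ¬vacate_premises); every ideal world satisfies revoke_blueprint or ¬revoke_blueprint, so in either case ¬vacate_premises holds — hence O(¬vacate_premises).
From O(¬vacate_premises) and premise 12, O(¬vacate_premises ⊃ ¬register_log), we obtain O(¬register_log).
The contrapositive of premise 4 (O(retain_specimen ⊃ register_log)) is O(¬register_log ⊃ ¬retain_specimen), and O(¬register_log) is already established, so O(¬retain_specimen).
The contrapositive of premise 10 (O(¬unfreeze_account ⊃ retain_specimen)) is O(¬retain_specimen ⊃ unfreeze_account), and O(¬retain_specimen) is already established, so O(unfreeze_account).
Premise 3, O(¬stow_gear ⊃ ¬unfreeze_account), contraposes to O(unfreeze_account ⊃ stow_gear); with O(unfreeze_account) we get O(stow_gear).
Premise 11 is O(seal_ledger ⊃ ¬stow_gear); contrapositively O(stow_gear ⊃ ¬seal_ledger). Since O(stow_gear) holds, K gives O(¬seal_ledger).
Premises 1, 2, 5, 6, 7 do not contribute to this derivation.
Thus O(¬seal_ledger), which is F(seal_ledger): seal_ledger is forbidden.

Forbidden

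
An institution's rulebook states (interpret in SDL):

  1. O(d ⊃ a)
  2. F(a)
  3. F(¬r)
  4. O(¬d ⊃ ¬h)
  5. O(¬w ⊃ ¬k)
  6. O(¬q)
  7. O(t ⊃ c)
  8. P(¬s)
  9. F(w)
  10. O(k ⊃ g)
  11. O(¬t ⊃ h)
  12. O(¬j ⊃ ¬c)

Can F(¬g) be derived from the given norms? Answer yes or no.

Premise 10 is O(k ⊃ g), but O(k) is not derivable from the premises, so it does not yield O(g).
No other premise forces O(g). An ideal world satisfying every premise can still have ¬g true, so F(¬g) is not derivable.

No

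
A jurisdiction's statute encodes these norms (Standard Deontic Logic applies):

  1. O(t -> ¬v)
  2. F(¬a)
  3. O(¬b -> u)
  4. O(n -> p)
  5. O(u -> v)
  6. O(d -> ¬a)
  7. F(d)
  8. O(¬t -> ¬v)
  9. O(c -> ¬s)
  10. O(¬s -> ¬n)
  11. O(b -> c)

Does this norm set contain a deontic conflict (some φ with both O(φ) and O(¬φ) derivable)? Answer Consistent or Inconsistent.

Consistent

Premise 6 is O(d -> ¬a), but O(d) is not derivable from the premises, so it does not yield O(¬a).
So O(¬a) is not derivable, and the apparent clash with O(a) does not arise.
A world satisfying every obligation exists (e.g. a=true, b=true, c=true, d=false, n=false, p=false, s=false, t=false, u=false, v=false); no atom is both obligatory and forbidden, so the set is consistent.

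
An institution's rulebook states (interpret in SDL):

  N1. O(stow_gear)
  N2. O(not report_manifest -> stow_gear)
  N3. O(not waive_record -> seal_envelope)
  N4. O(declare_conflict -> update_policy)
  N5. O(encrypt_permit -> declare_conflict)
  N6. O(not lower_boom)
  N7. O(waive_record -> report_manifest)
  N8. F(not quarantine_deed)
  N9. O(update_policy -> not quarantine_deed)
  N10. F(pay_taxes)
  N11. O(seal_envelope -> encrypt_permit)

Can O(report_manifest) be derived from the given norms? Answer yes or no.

Premise 8, F(not quarantine_deed), is equivalent to O(quarantine_deed).
Premise 9, O(update_policy -> not quarantine_deed), contraposes to O(quarantine_deed -> not update_policy); with O(quarantine_deed) we get O(not update_policy).
Premise 4, O(declare_conflict -> update_policy), contraposes to O(not update_policy -> not declare_conflict); with O(not update_policy) we get O(not declare_conflict).
Premise 5 is O(encrypt_permit -> declare_conflict); contrapositively O(not declare_conflict -> not encrypt_permit). Since O(not declare_conflict) holds, K gives O(not encrypt_permit).
Premise 11, O(seal_envelope -> encrypt_permit), contraposes to O(not encrypt_permit -> not seal_envelope); with O(not encrypt_permit) we get O(not seal_envelope).
The contrapositive of premise 3 (O(not waive_record -> seal_envelope)) is O(not seal_envelope -> waive_record), and O(not seal_envelope) is already established, so O(waive_record).
With premise 7, O(waive_record -> report_manifest), the K-axiom yields O(report_manifest).
Premises 1, 2, 6, 10 do not contribute to this derivation.
So O(report_manifest) follows.

Yes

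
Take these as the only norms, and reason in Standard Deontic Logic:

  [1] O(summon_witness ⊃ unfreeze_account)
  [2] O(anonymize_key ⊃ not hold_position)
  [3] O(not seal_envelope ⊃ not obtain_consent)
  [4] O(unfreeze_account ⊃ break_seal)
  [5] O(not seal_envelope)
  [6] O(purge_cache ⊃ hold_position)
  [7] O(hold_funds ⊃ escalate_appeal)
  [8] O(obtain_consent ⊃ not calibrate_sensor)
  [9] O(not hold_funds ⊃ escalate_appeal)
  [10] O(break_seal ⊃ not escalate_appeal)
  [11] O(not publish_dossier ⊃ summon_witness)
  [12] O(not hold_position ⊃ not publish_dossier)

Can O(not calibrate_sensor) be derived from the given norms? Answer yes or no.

No

Premise 8 is O(obtain_consent ⊃ not calibrate_sensor), but O(obtain_consent) is not derivable from the premises, so it does not yield O(not calibrate_sensor).
No other premise forces O(not calibrate_sensor). An ideal world satisfying every premise can still have not calibrate_sensor false, so O(not calibrate_sensor) is not derivable.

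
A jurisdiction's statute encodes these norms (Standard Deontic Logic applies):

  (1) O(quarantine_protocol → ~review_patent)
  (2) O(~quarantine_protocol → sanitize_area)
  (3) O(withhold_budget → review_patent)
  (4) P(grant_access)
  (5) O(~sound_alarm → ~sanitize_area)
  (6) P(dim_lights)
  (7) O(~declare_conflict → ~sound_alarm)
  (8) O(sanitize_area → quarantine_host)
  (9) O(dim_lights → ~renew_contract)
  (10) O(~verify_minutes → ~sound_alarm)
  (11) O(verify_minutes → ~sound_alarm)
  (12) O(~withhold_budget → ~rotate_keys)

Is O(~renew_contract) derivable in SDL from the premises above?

Premise 9 is O(dim_lights → ~renew_contract), but O(dim_lights) is not derivable from the premises (the permission P(dim_lights) asserts only ~O(~dim_lights), not O(dim_lights)), so it does not yield O(~renew_contract).
No other premise forces O(~renew_contract). An ideal world satisfying every premise can still have ~renew_contract false, so O(~renew_contract) is not derivable.

No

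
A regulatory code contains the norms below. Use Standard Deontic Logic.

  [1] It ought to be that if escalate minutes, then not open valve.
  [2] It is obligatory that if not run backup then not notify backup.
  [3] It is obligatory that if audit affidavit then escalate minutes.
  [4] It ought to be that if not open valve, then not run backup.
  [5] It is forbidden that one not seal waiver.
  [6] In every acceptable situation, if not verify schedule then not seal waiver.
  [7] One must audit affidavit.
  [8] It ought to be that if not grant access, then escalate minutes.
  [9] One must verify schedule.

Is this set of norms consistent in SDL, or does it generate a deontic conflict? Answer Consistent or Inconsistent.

Premise 6 is O(¬verify_schedule → ¬seal_waiver), but O(¬verify_schedule) is not derivable from the premises, so it does not yield O(¬seal_waiver).
So O(¬seal_waiver) is not derivable, and the apparent clash with O(seal_waiver) does not arise.
A world satisfying every obligation exists (e.g. audit_affidavit=true, escalate_minutes=true, grant_access=false, notify_backup=false, open_valve=false, run_backup=false, seal_waiver=true, verify_schedule=true); no atom is both obligatory and forbidden, so the set is consistent.

Consistent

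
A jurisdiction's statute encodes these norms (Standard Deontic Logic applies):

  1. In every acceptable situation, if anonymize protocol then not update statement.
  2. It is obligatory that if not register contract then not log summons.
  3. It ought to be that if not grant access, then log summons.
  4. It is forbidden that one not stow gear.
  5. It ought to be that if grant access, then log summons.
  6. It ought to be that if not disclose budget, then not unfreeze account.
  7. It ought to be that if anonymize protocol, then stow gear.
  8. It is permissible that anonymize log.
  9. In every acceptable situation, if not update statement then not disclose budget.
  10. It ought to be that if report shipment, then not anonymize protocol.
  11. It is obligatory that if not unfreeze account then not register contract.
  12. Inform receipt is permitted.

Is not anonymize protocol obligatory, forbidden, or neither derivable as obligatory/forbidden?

Obligatory

Premises 5 and 3 are O(grant_access → log_summons) and O(¬grant_access → log_summons); every ideal world satisfies grant_access or ¬grant_access, so in either case log_summons holds — hence O(log_summons).
Premise 2, O(¬register_contract → ¬log_summons), contraposes to O(log_summons → register_contract); with O(log_summons) we get O(register_contract).
Premise 11, O(¬unfreeze_account → ¬register_contract), contraposes to O(register_contract → unfreeze_account); with O(register_contract) we get O(unfreeze_account).
The contrapositive of premise 6 (O(¬disclose_budget → ¬unfreeze_account)) is O(unfreeze_account → disclose_budget), and O(unfreeze_account) is already established, so O(disclose_budget).
Premise 9, O(¬update_statement → ¬disclose_budget), contraposes to O(disclose_budget → update_statement); with O(disclose_budget) we get O(update_statement).
The contrapositive of premise 1 (O(anonymize_protocol → ¬update_statement)) is O(update_statement → ¬anonymize_protocol), and O(update_statement) is already established, so O(¬anonymize_protocol).
Premises 4, 7, 8, 10, 12 do not contribute to this derivation.
Hence ¬anonymize_protocol is obligatory.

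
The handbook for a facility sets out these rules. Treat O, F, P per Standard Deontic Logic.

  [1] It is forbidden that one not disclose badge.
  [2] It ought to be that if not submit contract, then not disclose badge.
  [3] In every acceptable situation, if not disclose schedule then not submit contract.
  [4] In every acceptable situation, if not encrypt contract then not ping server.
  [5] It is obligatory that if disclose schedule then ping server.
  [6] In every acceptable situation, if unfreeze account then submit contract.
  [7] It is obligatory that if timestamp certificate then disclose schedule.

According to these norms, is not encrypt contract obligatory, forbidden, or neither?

F(¬disclose_badge) at premise 1 means O(disclose_badge).
Premise 2, O(¬submit_contract → ¬disclose_badge), contraposes to O(disclose_badge → submit_contract); with O(disclose_badge) we get O(submit_contract).
Premise 3 is O(¬disclose_schedule → ¬submit_contract); contrapositively O(submit_contract → disclose_schedule). Since O(submit_contract) holds, K gives O(disclose_schedule).
Premise 5 is O(disclose_schedule → ping_server); since O(disclose_schedule), deontic closure gives O(ping_server).
Premise 4, O(¬encrypt_contract → ¬ping_server), contraposes to O(ping_server → encrypt_contract); with O(ping_server) we get O(encrypt_contract).
Premises 6, 7 do not contribute to this derivation.
Thus O(encrypt_contract), which is F(¬encrypt_contract): ¬encrypt_contract is forbidden.

Forbidden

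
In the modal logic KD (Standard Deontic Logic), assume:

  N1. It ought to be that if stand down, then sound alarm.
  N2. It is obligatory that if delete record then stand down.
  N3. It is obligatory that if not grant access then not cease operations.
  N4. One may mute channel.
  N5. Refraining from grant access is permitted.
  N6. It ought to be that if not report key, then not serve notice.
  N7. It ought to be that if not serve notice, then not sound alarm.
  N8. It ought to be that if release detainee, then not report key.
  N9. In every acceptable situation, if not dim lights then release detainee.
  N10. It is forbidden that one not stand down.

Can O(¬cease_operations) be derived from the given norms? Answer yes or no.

No

Premise 3 is O(¬grant_access → ¬cease_operations), but O(¬grant_access) is not derivable from the premises (the permission P(¬grant_access) asserts only ¬O(grant_access), not O(¬grant_access)), so it does not yield O(¬cease_operations).
No other premise forces O(¬cease_operations). An ideal world satisfying every premise can still have ¬cease_operations false, so O(¬cease_operations) is not derivable.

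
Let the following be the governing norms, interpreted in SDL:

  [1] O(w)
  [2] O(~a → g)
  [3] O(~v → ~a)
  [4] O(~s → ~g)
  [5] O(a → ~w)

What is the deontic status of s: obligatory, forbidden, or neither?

Obligatory

Premise 1 gives O(w).
The contrapositive of premise 5 (O(a → ~w)) is O(w → ~a), and O(w) is already established, so O(~a).
From O(~a) and premise 2, O(~a → g), we obtain O(g).
Premise 4 is O(~s → ~g); contrapositively O(g → s). Since O(g) holds, K gives O(s).
Premise 3 does not contribute to this derivation.
Hence s is obligatory.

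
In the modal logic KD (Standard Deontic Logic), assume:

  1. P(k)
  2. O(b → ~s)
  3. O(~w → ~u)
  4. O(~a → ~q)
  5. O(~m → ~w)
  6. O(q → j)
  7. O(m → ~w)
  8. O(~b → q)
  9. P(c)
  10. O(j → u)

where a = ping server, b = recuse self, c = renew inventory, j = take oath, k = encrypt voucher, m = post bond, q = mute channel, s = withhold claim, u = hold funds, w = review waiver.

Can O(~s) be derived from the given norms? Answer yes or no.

Premises 5 and 7 cover both cases: O(~m → ~w) and O(m → ~w). Since ~m ∨ m is a tautology, O(~w) follows.
With premise 3, O(~w → ~u), the K-axiom yields O(~u).
Premise 10, O(j → u), contraposes to O(~u → ~j); with O(~u) we get O(~j).
Premise 6, O(q → j), contraposes to O(~j → ~q); with O(~j) we get O(~q).
The contrapositive of premise 8 (O(~b → q)) is O(~q → b), and O(~q) is already established, so O(b).
Premise 2 is O(b → ~s); since O(b), deontic closure gives O(~s).
Premises 1, 4, 9 do not contribute to this derivation.
So O(~s) follows.

Yes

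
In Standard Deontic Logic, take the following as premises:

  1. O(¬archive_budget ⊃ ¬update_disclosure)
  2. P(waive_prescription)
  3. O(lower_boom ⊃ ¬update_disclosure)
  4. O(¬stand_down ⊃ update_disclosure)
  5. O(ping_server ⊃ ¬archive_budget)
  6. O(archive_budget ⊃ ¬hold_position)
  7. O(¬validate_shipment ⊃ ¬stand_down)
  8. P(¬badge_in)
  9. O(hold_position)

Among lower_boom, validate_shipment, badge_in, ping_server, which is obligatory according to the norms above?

Premise 9 gives O(hold_position).
Premise 6, O(archive_budget ⊃ ¬hold_position), contraposes to O(hold_position ⊃ ¬archive_budget); with O(hold_position) we get O(¬archive_budget).
With premise 1, O(¬archive_budget ⊃ ¬update_disclosure), the K-axiom yields O(¬update_disclosure).
The contrapositive of premise 4 (O(¬stand_down ⊃ update_disclosure)) is O(¬update_disclosure ⊃ stand_down), and O(¬update_disclosure) is already established, so O(stand_down).
Premise 7 is O(¬validate_shipment ⊃ ¬stand_down); contrapositively O(stand_down ⊃ validate_shipment). Since O(stand_down) holds, K gives O(validate_shipment).
So O(validate_shipment) holds — validate_shipment is obligatory. None of the other listed options is made obligatory by any chain of premises.

validate_shipment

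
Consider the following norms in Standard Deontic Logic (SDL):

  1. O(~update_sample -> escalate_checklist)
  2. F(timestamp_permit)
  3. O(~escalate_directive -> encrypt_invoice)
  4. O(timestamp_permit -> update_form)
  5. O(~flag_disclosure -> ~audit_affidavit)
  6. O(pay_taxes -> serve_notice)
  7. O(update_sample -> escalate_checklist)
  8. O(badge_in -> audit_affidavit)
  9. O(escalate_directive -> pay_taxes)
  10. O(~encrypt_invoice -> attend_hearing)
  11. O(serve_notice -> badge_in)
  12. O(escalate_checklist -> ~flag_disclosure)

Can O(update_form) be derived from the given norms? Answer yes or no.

Premise 4 is O(timestamp_permit -> update_form), but O(timestamp_permit) is not derivable from the premises, so it does not yield O(update_form).
No other premise forces O(update_form). An ideal world satisfying every premise can still have update_form false, so O(update_form) is not derivable.

No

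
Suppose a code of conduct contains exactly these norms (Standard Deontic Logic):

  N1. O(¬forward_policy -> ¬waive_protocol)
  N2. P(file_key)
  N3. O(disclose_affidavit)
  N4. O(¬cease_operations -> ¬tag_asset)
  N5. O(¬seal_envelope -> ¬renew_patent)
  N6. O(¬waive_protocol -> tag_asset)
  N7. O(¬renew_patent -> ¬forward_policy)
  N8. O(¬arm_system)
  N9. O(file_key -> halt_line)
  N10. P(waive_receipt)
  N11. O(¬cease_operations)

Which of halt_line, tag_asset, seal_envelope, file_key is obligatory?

seal_envelope

Premise 11 states O(¬cease_operations) outright.
Premise 4 is O(¬cease_operations -> ¬tag_asset); since O(¬cease_operations), deontic closure gives O(¬tag_asset).
Premise 6 is O(¬waive_protocol -> tag_asset); contrapositively O(¬tag_asset -> waive_protocol). Since O(¬tag_asset) holds, K gives O(waive_protocol).
The contrapositive of premise 1 (O(¬forward_policy -> ¬waive_protocol)) is O(waive_protocol -> forward_policy), and O(waive_protocol) is already established, so O(forward_policy).
Premise 7, O(¬renew_patent -> ¬forward_policy), contraposes to O(forward_policy -> renew_patent); with O(forward_policy) we get O(renew_patent).
Premise 5 is O(¬seal_envelope -> ¬renew_patent); contrapositively O(renew_patent -> seal_envelope). Since O(renew_patent) holds, K gives O(seal_envelope).
So O(seal_envelope) holds — seal_envelope is obligatory. None of the other listed options is made obligatory by any chain of premises.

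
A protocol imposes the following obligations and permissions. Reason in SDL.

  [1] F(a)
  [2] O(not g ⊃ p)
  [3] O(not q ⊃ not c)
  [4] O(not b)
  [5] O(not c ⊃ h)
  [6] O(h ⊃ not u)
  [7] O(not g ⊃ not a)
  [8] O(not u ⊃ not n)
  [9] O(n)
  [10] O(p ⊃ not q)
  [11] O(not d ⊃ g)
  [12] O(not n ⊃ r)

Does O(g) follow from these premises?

Premise 9 gives O(n).
Premise 8, O(not u ⊃ not n), contraposes to O(n ⊃ u); with O(n) we get O(u).
Premise 6 is O(h ⊃ not u); contrapositively O(u ⊃ not h). Since O(u) holds, K gives O(not h).
Premise 5, O(not c ⊃ h), contraposes to O(not h ⊃ c); with O(not h) we get O(c).
The contrapositive of premise 3 (O(not q ⊃ not c)) is O(c ⊃ q), and O(c) is already established, so O(q).
Premise 10 is O(p ⊃ not q); contrapositively O(q ⊃ not p). Since O(q) holds, K gives O(not p).
Premise 2, O(not g ⊃ p), contraposes to O(not p ⊃ g); with O(not p) we get O(g).
Premises 1, 4, 7, 11, 12 do not contribute to this derivation.
So O(g) follows.

Yes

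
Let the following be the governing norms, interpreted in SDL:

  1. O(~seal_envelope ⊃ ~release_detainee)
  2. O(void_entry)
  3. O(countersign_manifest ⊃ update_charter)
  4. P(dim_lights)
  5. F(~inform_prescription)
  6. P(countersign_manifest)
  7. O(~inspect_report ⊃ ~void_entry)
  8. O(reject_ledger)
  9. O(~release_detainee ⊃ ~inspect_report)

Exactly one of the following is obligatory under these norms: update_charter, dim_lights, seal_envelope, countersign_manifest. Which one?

seal_envelope

Premise 2 states O(void_entry) outright.
The contrapositive of premise 7 (O(~inspect_report ⊃ ~void_entry)) is O(void_entry ⊃ inspect_report), and O(void_entry) is already established, so O(inspect_report).
Premise 9 is O(~release_detainee ⊃ ~inspect_report); contrapositively O(inspect_report ⊃ release_detainee). Since O(inspect_report) holds, K gives O(release_detainee).
Premise 1, O(~seal_envelope ⊃ ~release_detainee), contraposes to O(release_detainee ⊃ seal_envelope); with O(release_detainee) we get O(seal_envelope).
So O(seal_envelope) holds — seal_envelope is obligatory. None of the other listed options is made obligatory by any chain of premises.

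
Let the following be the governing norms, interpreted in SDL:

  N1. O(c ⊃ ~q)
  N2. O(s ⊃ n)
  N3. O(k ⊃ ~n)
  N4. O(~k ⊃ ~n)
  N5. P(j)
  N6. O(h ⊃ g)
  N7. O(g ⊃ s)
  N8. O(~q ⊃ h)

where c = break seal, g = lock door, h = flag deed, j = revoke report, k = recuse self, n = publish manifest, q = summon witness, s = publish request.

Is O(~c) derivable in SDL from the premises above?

Yes

Premises 4 and 3 cover both cases: O(~k ⊃ ~n) and O(k ⊃ ~n). Since ~k ∨ k is a tautology, O(~n) follows.
Premise 2, O(s ⊃ n), contraposes to O(~n ⊃ ~s); with O(~n) we get O(~s).
The contrapositive of premise 7 (O(g ⊃ s)) is O(~s ⊃ ~g), and O(~s) is already established, so O(~g).
The contrapositive of premise 6 (O(h ⊃ g)) is O(~g ⊃ ~h), and O(~g) is already established, so O(~h).
The contrapositive of premise 8 (O(~q ⊃ h)) is O(~h ⊃ q), and O(~h) is already established, so O(q).
Premise 1 is O(c ⊃ ~q); contrapositively O(q ⊃ ~c). Since O(q) holds, K gives O(~c).
Premise 5 does not contribute to this derivation.
So O(~c) follows.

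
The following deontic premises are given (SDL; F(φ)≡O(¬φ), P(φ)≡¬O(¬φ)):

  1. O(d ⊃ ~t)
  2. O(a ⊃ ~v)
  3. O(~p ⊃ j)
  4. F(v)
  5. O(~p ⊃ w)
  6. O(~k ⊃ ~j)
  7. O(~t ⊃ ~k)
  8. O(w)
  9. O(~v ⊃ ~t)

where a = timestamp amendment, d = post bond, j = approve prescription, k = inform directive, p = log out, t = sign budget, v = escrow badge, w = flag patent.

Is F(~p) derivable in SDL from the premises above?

Yes

F(v) at premise 4 means O(~v).
Premise 9 is O(~v ⊃ ~t); since O(~v), deontic closure gives O(~t).
Applying K to premise 7 (O(~t ⊃ ~k)) and O(~t) yields O(~k).
Premise 6 is O(~k ⊃ ~j); since O(~k), deontic closure gives O(~j).
The contrapositive of premise 3 (O(~p ⊃ j)) is O(~j ⊃ p), and O(~j) is already established, so O(p).
Premises 1, 2, 5, 8 do not contribute to this derivation.
So O(p) holds, i.e. F(~p). The claim follows.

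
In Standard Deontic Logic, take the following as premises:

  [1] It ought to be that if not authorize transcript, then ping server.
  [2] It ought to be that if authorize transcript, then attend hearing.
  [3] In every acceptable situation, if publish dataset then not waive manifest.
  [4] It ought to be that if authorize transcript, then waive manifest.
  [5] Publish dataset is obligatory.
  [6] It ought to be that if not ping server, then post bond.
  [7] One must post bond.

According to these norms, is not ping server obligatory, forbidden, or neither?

Forbidden

Premise 5 states O(publish_dataset) outright.
Applying K to premise 3 (O(publish_dataset → ¬waive_manifest)) and O(publish_dataset) yields O(¬waive_manifest).
The contrapositive of premise 4 (O(authorize_transcript → waive_manifest)) is O(¬waive_manifest → ¬authorize_transcript), and O(¬waive_manifest) is already established, so O(¬authorize_transcript).
From O(¬authorize_transcript) and premise 1, O(¬authorize_transcript → ping_server), we obtain O(ping_server).
Premises 2, 6, 7 do not contribute to this derivation.
Thus O(ping_server), which is F(¬ping_server): ¬ping_server is forbidden.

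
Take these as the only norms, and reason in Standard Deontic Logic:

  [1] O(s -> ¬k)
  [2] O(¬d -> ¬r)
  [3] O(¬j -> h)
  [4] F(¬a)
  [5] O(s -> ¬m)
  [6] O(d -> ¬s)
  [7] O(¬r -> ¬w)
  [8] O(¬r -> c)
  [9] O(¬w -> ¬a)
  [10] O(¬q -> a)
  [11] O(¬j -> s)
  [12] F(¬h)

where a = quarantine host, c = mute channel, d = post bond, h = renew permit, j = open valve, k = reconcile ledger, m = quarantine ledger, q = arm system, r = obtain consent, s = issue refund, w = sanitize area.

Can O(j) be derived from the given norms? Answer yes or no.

Yes

Premise 4 is F(¬a), i.e. O(a).
Premise 9 is O(¬w -> ¬a); contrapositively O(a -> w). Since O(a) holds, K gives O(w).
The contrapositive of premise 7 (O(¬r -> ¬w)) is O(w -> r), and O(w) is already established, so O(r).
Premise 2 is O(¬d -> ¬r); contrapositively O(r -> d). Since O(r) holds, K gives O(d).
Premise 6 is O(d -> ¬s); since O(d), deontic closure gives O(¬s).
Premise 11, O(¬j -> s), contraposes to O(¬s -> j); with O(¬s) we get O(j).
Premises 1, 3, 5, 8, 10, 12 do not contribute to this derivation.
So O(j) follows.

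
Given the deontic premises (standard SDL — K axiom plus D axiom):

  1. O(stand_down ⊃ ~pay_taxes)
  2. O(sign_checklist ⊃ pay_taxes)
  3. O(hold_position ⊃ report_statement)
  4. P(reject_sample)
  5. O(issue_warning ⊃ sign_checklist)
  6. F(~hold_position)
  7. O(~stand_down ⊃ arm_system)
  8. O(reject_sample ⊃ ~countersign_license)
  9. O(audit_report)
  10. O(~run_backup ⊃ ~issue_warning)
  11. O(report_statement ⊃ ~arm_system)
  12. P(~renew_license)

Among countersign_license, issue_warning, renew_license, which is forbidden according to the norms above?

issue_warning

Premise 6, F(~hold_position), is equivalent to O(hold_position).
With premise 3, O(hold_position ⊃ report_statement), the K-axiom yields O(report_statement).
Applying K to premise 11 (O(report_statement ⊃ ~arm_system)) and O(report_statement) yields O(~arm_system).
Premise 7, O(~stand_down ⊃ arm_system), contraposes to O(~arm_system ⊃ stand_down); with O(~arm_system) we get O(stand_down).
From O(stand_down) and premise 1, O(stand_down ⊃ ~pay_taxes), we obtain O(~pay_taxes).
Premise 2, O(sign_checklist ⊃ pay_taxes), contraposes to O(~pay_taxes ⊃ ~sign_checklist); with O(~pay_taxes) we get O(~sign_checklist).
Premise 5 is O(issue_warning ⊃ sign_checklist); contrapositively O(~sign_checklist ⊃ ~issue_warning). Since O(~sign_checklist) holds, K gives O(~issue_warning).
So O(~issue_warning) holds, i.e. issue_warning is forbidden. None of the other listed options is forbidden under the premises.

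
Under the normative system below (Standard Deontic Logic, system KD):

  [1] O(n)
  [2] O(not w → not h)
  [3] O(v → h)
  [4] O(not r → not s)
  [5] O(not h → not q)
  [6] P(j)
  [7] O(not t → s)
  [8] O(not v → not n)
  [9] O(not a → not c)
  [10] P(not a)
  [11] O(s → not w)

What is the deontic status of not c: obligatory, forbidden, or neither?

Neither

Premise 9 is O(not a → not c), but O(not a) is not derivable from the premises (the permission P(not a) asserts only not O(a), not O(not a)), so it does not yield O(not c).
No premise or chain of K-axiom applications forces O(not c), and none forces O(c). So not c is neither obligatory nor forbidden under these norms.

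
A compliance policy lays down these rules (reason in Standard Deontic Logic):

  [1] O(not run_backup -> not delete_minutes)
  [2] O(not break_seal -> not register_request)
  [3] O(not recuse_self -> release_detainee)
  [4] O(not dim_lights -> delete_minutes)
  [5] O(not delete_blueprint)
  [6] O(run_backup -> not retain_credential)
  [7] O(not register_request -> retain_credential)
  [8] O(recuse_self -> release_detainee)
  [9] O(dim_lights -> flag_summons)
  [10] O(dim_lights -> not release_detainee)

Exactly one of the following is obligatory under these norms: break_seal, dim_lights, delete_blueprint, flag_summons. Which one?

break_seal

Premises 3 and 8 cover both cases: O(not recuse_self -> release_detainee) and O(recuse_self -> release_detainee). Since not recuse_self ∨ recuse_self is a tautology, O(release_detainee) follows.
Premise 10 is O(dim_lights -> not release_detainee); contrapositively O(release_detainee -> not dim_lights). Since O(release_detainee) holds, K gives O(not dim_lights).
Applying K to premise 4 (O(not dim_lights -> delete_minutes)) and O(not dim_lights) yields O(delete_minutes).
Premise 1 is O(not run_backup -> not delete_minutes); contrapositively O(delete_minutes -> run_backup). Since O(delete_minutes) holds, K gives O(run_backup).
With premise 6, O(run_backup -> not retain_credential), the K-axiom yields O(not retain_credential).
The contrapositive of premise 7 (O(not register_request -> retain_credential)) is O(not retain_credential -> register_request), and O(not retain_credential) is already established, so O(register_request).
The contrapositive of premise 2 (O(not break_seal -> not register_request)) is O(register_request -> break_seal), and O(register_request) is already established, so O(break_seal).
So O(break_seal) holds — break_seal is obligatory. None of the other listed options is made obligatory by any chain of premises.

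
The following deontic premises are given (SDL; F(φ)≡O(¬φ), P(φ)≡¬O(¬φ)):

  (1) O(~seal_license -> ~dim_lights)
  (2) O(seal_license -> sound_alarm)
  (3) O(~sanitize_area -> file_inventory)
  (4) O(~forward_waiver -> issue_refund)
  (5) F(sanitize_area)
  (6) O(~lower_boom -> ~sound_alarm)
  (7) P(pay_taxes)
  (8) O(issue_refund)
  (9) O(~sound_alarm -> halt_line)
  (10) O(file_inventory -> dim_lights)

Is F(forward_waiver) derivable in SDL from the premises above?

Premise 4 is O(~forward_waiver -> issue_refund); even if O(issue_refund) held, inferring O(~forward_waiver) would be affirming the consequent — invalid.
No other premise forces O(~forward_waiver). An ideal world satisfying every premise can still have forward_waiver true, so F(forward_waiver) is not derivable.

No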